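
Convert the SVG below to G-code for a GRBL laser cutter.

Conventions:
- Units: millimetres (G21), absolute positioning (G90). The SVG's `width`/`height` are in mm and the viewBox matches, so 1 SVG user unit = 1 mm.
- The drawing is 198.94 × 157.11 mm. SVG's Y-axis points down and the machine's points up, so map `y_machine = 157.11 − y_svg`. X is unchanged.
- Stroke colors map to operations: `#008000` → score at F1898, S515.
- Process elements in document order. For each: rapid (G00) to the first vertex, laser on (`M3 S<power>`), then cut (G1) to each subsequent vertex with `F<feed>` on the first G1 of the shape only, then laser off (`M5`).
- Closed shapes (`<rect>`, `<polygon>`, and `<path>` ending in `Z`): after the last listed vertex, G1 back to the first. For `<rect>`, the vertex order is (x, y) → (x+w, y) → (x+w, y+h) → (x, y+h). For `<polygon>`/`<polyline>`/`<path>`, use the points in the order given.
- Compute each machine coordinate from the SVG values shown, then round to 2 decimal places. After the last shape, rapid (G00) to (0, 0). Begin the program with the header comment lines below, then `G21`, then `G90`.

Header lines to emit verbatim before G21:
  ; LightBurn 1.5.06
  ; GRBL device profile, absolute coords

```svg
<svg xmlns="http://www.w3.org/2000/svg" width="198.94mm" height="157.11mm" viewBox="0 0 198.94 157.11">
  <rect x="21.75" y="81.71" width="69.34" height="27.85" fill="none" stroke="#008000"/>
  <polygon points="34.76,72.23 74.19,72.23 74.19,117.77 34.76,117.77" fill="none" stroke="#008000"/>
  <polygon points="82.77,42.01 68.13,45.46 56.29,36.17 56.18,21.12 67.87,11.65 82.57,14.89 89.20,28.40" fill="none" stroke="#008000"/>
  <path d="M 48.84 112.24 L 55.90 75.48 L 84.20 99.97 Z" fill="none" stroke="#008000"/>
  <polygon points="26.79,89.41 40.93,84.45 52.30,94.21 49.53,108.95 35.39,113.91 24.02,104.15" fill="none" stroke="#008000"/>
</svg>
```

1 u = 1 mm; y_m = 157.11 − y.

[1] `<rect>` rectangle, #008000→score S515 F1898: (21.75,75.40) → (91.09,75.40) → (91.09,47.55) → (21.75,47.55) → (21.75,75.40) (closed)

[2] `<polygon>` rectangle, #008000→score S515 F1898: (34.76,84.88) → (74.19,84.88) → (74.19,39.34) → (34.76,39.34) → (34.76,84.88) (closed)

[3] `<polygon>` regular polygon, #008000→score S515 F1898: (82.77,115.10) → (68.13,111.65) → (56.29,120.94) → (56.18,135.99) → (67.87,145.46) → (82.57,142.22) → (89.20,128.71) → (82.77,115.10) (closed)

[4] `<path>` regular polygon, #008000→score S515 F1898: (48.84,44.87) → (55.90,81.63) → (84.20,57.14) → (48.84,44.87) (closed)

[5] `<polygon>` regular polygon, #008000→score S515 F1898: (26.79,67.70) → (40.93,72.66) → (52.30,62.90) → (49.53,48.16) → (35.39,43.20) → (24.02,52.96) → (26.79,67.70) (closed)

; LightBurn 1.5.06
; GRBL device profile, absolute coords
G21
G90
G00 X21.75 Y75.40
M3 S515
G1 X91.09 Y75.40 F1898
G1 X91.09 Y47.55
G1 X21.75 Y47.55
G1 X21.75 Y75.40
M5
G00 X34.76 Y84.88
M3 S515
G1 X74.19 Y84.88 F1898
G1 X74.19 Y39.34
G1 X34.76 Y39.34
G1 X34.76 Y84.88
M5
G00 X82.77 Y115.10
M3 S515
G1 X68.13 Y111.65 F1898
G1 X56.29 Y120.94
G1 X56.18 Y135.99
G1 X67.87 Y145.46
G1 X82.57 Y142.22
G1 X89.20 Y128.71
G1 X82.77 Y115.10
M5
G00 X48.84 Y44.87
M3 S515
G1 X55.90 Y81.63 F1898
G1 X84.20 Y57.14
G1 X48.84 Y44.87
M5
G00 X26.79 Y67.70
M3 S515
G1 X40.93 Y72.66 F1898
G1 X52.30 Y62.90
G1 X49.53 Y48.16
G1 X35.39 Y43.20
G1 X24.02 Y52.96
G1 X26.79 Y67.70
M5
G00 X0.00 Y0.00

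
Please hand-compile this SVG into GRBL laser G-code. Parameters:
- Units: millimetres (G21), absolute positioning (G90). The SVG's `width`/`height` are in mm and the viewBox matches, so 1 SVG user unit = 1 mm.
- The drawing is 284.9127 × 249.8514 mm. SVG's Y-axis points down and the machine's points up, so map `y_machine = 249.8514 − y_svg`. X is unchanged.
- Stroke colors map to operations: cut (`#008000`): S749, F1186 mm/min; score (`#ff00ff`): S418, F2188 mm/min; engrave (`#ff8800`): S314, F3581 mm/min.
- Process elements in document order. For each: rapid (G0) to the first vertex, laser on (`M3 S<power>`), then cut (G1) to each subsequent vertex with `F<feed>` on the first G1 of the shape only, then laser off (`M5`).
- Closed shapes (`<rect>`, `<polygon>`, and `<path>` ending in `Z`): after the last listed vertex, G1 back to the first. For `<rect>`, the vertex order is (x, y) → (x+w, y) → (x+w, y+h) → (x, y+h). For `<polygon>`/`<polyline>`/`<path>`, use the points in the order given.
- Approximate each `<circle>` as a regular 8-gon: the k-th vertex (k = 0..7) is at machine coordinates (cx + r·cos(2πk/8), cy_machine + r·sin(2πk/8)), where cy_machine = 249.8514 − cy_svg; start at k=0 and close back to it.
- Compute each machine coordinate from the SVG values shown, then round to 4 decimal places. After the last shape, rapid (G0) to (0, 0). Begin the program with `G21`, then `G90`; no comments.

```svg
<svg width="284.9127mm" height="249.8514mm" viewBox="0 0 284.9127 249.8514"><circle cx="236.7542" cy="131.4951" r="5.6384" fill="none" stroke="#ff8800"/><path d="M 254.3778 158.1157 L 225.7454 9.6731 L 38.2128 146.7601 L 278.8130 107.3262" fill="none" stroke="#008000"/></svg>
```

Since the viewBox matches the mm dimensions, user units are millimetres directly. The only transform is the Y-flip y_m = 249.8514 − y_svg.

Shape 1 is a circle drawn with `<circle>`. Its stroke #ff8800 means engrave at S314, F3581. After flipping Y the toolpath is (242.3926,118.3563) → (240.7412,122.3433) → (236.7542,123.9947) → (232.7672,122.3433) → (231.1158,118.3563) → (232.7672,114.3693) → (236.7542,112.7179) → (240.7412,114.3693) → (242.3926,118.3563), returning to the start.

Shape 2 is a open polyline drawn with `<path>`. Its stroke #008000 means cut at S749, F1186. After flipping Y the toolpath is (254.3778,91.7357) → (225.7454,240.1783) → (38.2128,103.0913) → (278.8130,142.5252).

G21
G90
G0 X242.3926 Y118.3563
M3 S314
G1 X240.7412 Y122.3433 F3581
G1 X236.7542 Y123.9947
G1 X232.7672 Y122.3433
G1 X231.1158 Y118.3563
G1 X232.7672 Y114.3693
G1 X236.7542 Y112.7179
G1 X240.7412 Y114.3693
G1 X242.3926 Y118.3563
M5
G0 X254.3778 Y91.7357
M3 S749
G1 X225.7454 Y240.1783 F1186
G1 X38.2128 Y103.0913
G1 X278.8130 Y142.5252
M5
G0 X0.0000 Y0.0000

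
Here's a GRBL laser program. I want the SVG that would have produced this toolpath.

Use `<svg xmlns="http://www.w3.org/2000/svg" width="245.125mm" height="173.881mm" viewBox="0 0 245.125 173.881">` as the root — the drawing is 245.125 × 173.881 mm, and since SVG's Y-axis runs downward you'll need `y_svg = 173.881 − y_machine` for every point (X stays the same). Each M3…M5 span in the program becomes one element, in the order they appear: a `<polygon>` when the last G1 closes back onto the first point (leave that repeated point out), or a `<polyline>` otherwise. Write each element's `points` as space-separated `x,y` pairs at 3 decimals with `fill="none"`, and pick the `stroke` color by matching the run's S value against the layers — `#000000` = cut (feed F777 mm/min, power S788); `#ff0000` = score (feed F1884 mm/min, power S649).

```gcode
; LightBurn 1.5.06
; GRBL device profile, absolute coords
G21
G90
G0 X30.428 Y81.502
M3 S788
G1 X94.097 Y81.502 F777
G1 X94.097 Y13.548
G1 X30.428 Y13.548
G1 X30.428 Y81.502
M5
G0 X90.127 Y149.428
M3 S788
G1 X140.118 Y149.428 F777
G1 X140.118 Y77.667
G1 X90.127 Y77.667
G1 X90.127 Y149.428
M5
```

<svg xmlns="http://www.w3.org/2000/svg" width="245.125mm" height="173.881mm" viewBox="0 0 245.125 173.881">
  <polygon points="30.428,92.379 94.097,92.379 94.097,160.333 30.428,160.333" fill="none" stroke="#000000"/>
  <polygon points="90.127,24.453 140.118,24.453 140.118,96.214 90.127,96.214" fill="none" stroke="#000000"/>
</svg>

Each laser-on run becomes one SVG element. Flip Y back into SVG space with y_svg = 173.881 − y_machine. Every run uses S788, so all elements get stroke `#000000` (cut).

Run 1: The run returns to its start, so emit a `<polygon>` with points (Y-flipped): 30.428,92.379 94.097,92.379 94.097,160.333 30.428,160.333.

Run 2: The run returns to its start, so emit a `<polygon>` with points (Y-flipped): 90.127,24.453 140.118,24.453 140.118,96.214 90.127,96.214.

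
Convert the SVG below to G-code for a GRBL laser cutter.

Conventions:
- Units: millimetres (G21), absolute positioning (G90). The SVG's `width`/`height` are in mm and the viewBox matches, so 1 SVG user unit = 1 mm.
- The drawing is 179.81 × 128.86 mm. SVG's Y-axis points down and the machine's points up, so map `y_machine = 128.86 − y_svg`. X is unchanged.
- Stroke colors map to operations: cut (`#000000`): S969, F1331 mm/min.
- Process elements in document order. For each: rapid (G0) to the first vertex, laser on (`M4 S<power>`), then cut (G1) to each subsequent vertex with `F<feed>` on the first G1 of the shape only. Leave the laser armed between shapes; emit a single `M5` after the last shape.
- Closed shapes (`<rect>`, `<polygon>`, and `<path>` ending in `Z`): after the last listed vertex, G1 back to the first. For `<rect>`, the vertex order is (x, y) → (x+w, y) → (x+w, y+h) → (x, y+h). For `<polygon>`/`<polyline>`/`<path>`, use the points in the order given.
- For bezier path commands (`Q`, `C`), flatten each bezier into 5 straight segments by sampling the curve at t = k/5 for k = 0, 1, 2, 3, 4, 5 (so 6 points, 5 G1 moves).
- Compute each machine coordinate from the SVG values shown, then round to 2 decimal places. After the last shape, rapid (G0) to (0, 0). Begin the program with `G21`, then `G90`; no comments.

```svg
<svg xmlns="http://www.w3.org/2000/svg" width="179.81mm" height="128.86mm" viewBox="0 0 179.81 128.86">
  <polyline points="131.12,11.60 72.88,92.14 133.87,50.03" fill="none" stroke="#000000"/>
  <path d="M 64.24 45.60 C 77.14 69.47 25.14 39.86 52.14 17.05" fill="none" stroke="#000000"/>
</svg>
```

viewBox `0 0 179.81 128.86` with mm width/height → 1 unit = 1 mm. Flip: y_m = 128.86 − y_svg.

**Shape 1** — `<polyline>` open polyline, stroke `#000000` → cut (S969, F1331). Machine vertices: (131.12,117.26) → (72.88,36.72) → (133.87,78.83). Open path.

**Shape 2** — `<path>` cubic bezier, stroke `#000000` → cut (S969, F1331). Control points (SVG): P0=(64.24,45.60), P1=(77.14,69.47), P2=(25.14,39.86), P3=(52.14,17.05); sampled at t=k/5. Machine vertices: (64.24,83.26) → (65.34,74.87) → (57.78,76.43) → (48.45,85.03) → (44.27,97.79) → (52.14,111.81). Open path.

G21
G90
G0 X131.12 Y117.26
M4 S969
G1 X72.88 Y36.72 F1331
G1 X133.87 Y78.83
G0 X64.24 Y83.26
M4 S969
G1 X65.34 Y74.87 F1331
G1 X57.78 Y76.43
G1 X48.45 Y85.03
G1 X44.27 Y97.79
G1 X52.14 Y111.81
M5
G0 X0.00 Y0.00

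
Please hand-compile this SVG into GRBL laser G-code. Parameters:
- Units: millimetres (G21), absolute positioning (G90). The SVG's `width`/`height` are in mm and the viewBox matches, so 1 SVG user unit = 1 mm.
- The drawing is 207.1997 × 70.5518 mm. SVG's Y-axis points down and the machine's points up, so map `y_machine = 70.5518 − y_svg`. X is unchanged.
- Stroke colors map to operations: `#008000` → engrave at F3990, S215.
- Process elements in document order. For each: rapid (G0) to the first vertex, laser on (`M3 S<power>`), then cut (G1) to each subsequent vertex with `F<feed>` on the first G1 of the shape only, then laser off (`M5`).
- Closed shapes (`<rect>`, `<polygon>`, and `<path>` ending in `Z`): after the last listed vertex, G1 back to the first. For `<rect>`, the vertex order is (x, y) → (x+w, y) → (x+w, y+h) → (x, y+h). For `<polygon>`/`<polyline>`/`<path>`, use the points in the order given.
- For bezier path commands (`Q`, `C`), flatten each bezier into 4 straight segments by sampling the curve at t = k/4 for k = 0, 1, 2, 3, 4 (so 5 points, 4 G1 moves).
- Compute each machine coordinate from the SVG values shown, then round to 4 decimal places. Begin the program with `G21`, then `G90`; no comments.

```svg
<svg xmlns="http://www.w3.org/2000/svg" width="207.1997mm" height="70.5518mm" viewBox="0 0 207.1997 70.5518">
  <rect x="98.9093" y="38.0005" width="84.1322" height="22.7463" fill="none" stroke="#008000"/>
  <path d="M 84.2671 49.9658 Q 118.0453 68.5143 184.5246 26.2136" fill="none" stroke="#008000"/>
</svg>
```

G21
G90
G0 X98.9093 Y32.5513
M3 S215
G1 X183.0415 Y32.5513 F3990
G1 X183.0415 Y9.8050
G1 X98.9093 Y9.8050
G1 X98.9093 Y32.5513
M5
G0 X84.2671 Y20.5860
M3 S215
G1 X103.2000 Y15.1148 F3990
G1 X126.2206 Y17.2498
G1 X153.3288 Y26.9909
G1 X184.5246 Y44.3382
M5

Since the viewBox matches the mm dimensions, user units are millimetres directly. The only transform is the Y-flip y_m = 70.5518 − y_svg.

Shape 1 is a rectangle drawn with `<rect>`. Its stroke #008000 means engrave at S215, F3990. After flipping Y the toolpath is (98.9093,32.5513) → (183.0415,32.5513) → (183.0415,9.8050) → (98.9093,9.8050) → (98.9093,32.5513), returning to the start.

Shape 2 is a quadratic bezier drawn with `<path>`. Its stroke #008000 means engrave at S215, F3990. After flipping Y the toolpath is (84.2671,20.5860) → (103.2000,15.1148) → (126.2206,17.2498) → (153.3288,26.9909) → (184.5246,44.3382).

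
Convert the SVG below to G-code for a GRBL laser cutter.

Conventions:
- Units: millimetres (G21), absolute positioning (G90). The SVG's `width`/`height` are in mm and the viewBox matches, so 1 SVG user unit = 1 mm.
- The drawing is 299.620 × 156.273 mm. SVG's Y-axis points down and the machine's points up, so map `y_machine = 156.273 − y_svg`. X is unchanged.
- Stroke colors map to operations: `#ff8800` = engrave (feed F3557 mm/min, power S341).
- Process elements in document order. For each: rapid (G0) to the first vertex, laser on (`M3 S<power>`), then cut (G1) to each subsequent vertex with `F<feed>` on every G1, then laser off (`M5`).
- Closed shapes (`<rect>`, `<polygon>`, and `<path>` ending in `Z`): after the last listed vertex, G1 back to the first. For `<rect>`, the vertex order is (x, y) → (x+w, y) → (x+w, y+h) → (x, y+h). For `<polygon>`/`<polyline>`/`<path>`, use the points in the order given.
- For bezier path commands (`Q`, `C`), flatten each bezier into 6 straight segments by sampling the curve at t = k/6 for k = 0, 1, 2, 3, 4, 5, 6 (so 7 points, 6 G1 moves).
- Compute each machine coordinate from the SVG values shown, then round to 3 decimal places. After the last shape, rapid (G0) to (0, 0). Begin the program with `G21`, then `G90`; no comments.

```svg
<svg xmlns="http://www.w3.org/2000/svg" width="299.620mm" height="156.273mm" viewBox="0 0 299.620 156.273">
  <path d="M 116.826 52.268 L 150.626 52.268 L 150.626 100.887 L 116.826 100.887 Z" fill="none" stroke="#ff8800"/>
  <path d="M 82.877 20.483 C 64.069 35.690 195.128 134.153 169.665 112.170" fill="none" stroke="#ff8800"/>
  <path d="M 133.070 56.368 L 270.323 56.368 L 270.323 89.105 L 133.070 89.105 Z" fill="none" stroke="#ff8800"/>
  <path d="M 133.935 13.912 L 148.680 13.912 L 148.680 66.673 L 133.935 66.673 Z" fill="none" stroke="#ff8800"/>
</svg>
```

viewBox `0 0 299.620 156.273` with mm width/height → 1 unit = 1 mm. Flip: y_m = 156.273 − y_svg.

**Shape 1** — `<path>` rectangle, stroke `#ff8800` → engrave (S341, F3557). Machine vertices: (116.826,104.005) → (150.626,104.005) → (150.626,55.386) → (116.826,55.386) → (116.826,104.005). Closed: final G1 returns to the first vertex.

**Shape 2** — `<path>` cubic bezier, stroke `#ff8800` → engrave (S341, F3557). Control points (SVG): P0=(82.877,20.483), P1=(64.069,35.690), P2=(195.128,134.153), P3=(169.665,112.170); sampled at t=k/6. Machine vertices: (82.877,135.790) → (84.543,122.192) → (102.677,100.376) → (128.767,76.000) → (154.302,54.724) → (170.771,42.206) → (169.665,44.103). Open path.

**Shape 3** — `<path>` rectangle, stroke `#ff8800` → engrave (S341, F3557). Machine vertices: (133.070,99.905) → (270.323,99.905) → (270.323,67.168) → (133.070,67.168) → (133.070,99.905). Closed: final G1 returns to the first vertex.

**Shape 4** — `<path>` rectangle, stroke `#ff8800` → engrave (S341, F3557). Machine vertices: (133.935,142.361) → (148.680,142.361) → (148.680,89.600) → (133.935,89.600) → (133.935,142.361). Closed: final G1 returns to the first vertex.

G21
G90
G0 X116.826 Y104.005
M3 S341
G1 X150.626 Y104.005 F3557
G1 X150.626 Y55.386 F3557
G1 X116.826 Y55.386 F3557
G1 X116.826 Y104.005 F3557
M5
G0 X82.877 Y135.790
M3 S341
G1 X84.543 Y122.192 F3557
G1 X102.677 Y100.376 F3557
G1 X128.767 Y76.000 F3557
G1 X154.302 Y54.724 F3557
G1 X170.771 Y42.206 F3557
G1 X169.665 Y44.103 F3557
M5
G0 X133.070 Y99.905
M3 S341
G1 X270.323 Y99.905 F3557
G1 X270.323 Y67.168 F3557
G1 X133.070 Y67.168 F3557
G1 X133.070 Y99.905 F3557
M5
G0 X133.935 Y142.361
M3 S341
G1 X148.680 Y142.361 F3557
G1 X148.680 Y89.600 F3557
G1 X133.935 Y89.600 F3557
G1 X133.935 Y142.361 F3557
M5
G0 X0.000 Y0.000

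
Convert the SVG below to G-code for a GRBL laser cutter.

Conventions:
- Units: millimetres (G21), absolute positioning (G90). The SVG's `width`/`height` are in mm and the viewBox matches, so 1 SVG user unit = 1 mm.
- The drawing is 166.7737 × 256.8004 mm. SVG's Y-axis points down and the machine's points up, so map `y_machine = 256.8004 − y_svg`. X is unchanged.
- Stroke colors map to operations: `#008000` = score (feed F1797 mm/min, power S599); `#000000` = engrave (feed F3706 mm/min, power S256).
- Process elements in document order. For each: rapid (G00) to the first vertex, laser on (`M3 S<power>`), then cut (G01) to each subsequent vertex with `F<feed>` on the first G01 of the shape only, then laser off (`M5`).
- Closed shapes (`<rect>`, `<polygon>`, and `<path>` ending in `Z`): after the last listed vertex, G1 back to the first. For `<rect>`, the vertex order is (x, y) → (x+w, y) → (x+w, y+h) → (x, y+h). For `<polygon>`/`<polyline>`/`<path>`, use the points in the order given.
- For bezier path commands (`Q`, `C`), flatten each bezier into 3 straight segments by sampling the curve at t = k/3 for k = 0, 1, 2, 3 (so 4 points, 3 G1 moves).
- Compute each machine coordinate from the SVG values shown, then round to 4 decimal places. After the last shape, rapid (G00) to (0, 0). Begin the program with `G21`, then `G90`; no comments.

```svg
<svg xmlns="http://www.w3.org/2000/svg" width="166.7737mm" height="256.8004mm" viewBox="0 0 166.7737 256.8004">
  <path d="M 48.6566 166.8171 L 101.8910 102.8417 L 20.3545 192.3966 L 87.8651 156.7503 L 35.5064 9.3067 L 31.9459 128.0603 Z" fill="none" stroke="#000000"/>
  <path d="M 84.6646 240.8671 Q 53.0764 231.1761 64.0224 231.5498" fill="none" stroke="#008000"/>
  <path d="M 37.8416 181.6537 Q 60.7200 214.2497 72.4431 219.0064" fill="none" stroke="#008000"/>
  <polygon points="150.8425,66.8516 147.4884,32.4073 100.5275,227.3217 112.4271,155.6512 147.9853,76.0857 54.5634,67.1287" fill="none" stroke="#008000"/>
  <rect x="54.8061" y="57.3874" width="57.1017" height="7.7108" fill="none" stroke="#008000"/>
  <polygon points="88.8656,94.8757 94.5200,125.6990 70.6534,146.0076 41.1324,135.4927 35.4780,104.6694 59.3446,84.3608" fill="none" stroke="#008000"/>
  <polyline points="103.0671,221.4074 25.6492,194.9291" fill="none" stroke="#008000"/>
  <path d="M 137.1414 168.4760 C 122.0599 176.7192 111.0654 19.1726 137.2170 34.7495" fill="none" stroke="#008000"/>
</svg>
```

G21
G90
G00 X48.6566 Y89.9833
M3 S256
G01 X101.8910 Y153.9587 F3706
G01 X20.3545 Y64.4038
G01 X87.8651 Y100.0501
G01 X35.5064 Y247.4937
G01 X31.9459 Y128.7401
G01 X48.6566 Y89.9833
M5
G00 X84.6646 Y15.9333
M3 S599
G01 X68.3318 Y21.2757 F1797
G01 X61.4511 Y24.3814
G01 X64.0224 Y25.2506
M5
G00 X37.8416 Y75.1467
M3 S599
G01 X51.8544 Y56.5093 F1797
G01 X63.3882 Y44.0584
G01 X72.4431 Y37.7940
M5
G00 X150.8425 Y189.9488
M3 S599
G01 X147.4884 Y224.3931 F1797
G01 X100.5275 Y29.4787
G01 X112.4271 Y101.1492
G01 X147.9853 Y180.7147
G01 X54.5634 Y189.6717
G01 X150.8425 Y189.9488
M5
G00 X54.8061 Y199.4130
M3 S599
G01 X111.9078 Y199.4130 F1797
G01 X111.9078 Y191.7022
G01 X54.8061 Y191.7022
G01 X54.8061 Y199.4130
M5
G00 X88.8656 Y161.9247
M3 S599
G01 X94.5200 Y131.1014 F1797
G01 X70.6534 Y110.7928
G01 X41.1324 Y121.3077
G01 X35.4780 Y152.1310
G01 X59.3446 Y172.4396
G01 X88.8656 Y161.9247
M5
G00 X103.0671 Y35.3930
M3 S599
G01 X25.6492 Y61.8713 F1797
M5
G00 X137.1414 Y88.3244
M3 S599
G01 X124.6466 Y122.7921 F1797
G01 X122.2230 Y192.4723
G01 X137.2170 Y222.0509
M5
G00 X0.0000 Y0.0000

Since the viewBox matches the mm dimensions, user units are millimetres directly. The only transform is the Y-flip y_m = 256.8004 − y_svg.

Shape 1 is a closed polygon drawn with `<path>`. Its stroke #000000 means engrave at S256, F3706. After flipping Y the toolpath is (48.6566,89.9833) → (101.8910,153.9587) → (20.3545,64.4038) → (87.8651,100.0501) → (35.5064,247.4937) → (31.9459,128.7401) → (48.6566,89.9833), returning to the start.

Shape 2 is a quadratic bezier drawn with `<path>`. Its stroke #008000 means score at S599, F1797. After flipping Y the toolpath is (84.6646,15.9333) → (68.3318,21.2757) → (61.4511,24.3814) → (64.0224,25.2506).

Shape 3 is a quadratic bezier drawn with `<path>`. Its stroke #008000 means score at S599, F1797. After flipping Y the toolpath is (37.8416,75.1467) → (51.8544,56.5093) → (63.3882,44.0584) → (72.4431,37.7940).

Shape 4 is a closed polygon drawn with `<polygon>`. Its stroke #008000 means score at S599, F1797. After flipping Y the toolpath is (150.8425,189.9488) → (147.4884,224.3931) → (100.5275,29.4787) → (112.4271,101.1492) → (147.9853,180.7147) → (54.5634,189.6717) → (150.8425,189.9488), returning to the start.

Shape 5 is a rectangle drawn with `<rect>`. Its stroke #008000 means score at S599, F1797. After flipping Y the toolpath is (54.8061,199.4130) → (111.9078,199.4130) → (111.9078,191.7022) → (54.8061,191.7022) → (54.8061,199.4130), returning to the start.

Shape 6 is a regular polygon drawn with `<polygon>`. Its stroke #008000 means score at S599, F1797. After flipping Y the toolpath is (88.8656,161.9247) → (94.5200,131.1014) → (70.6534,110.7928) → (41.1324,121.3077) → (35.4780,152.1310) → (59.3446,172.4396) → (88.8656,161.9247), returning to the start.

Shape 7 is a line segment drawn with `<polyline>`. Its stroke #008000 means score at S599, F1797. After flipping Y the toolpath is (103.0671,35.3930) → (25.6492,61.8713).

Shape 8 is a cubic bezier drawn with `<path>`. Its stroke #008000 means score at S599, F1797. After flipping Y the toolpath is (137.1414,88.3244) → (124.6466,122.7921) → (122.2230,192.4723) → (137.2170,222.0509).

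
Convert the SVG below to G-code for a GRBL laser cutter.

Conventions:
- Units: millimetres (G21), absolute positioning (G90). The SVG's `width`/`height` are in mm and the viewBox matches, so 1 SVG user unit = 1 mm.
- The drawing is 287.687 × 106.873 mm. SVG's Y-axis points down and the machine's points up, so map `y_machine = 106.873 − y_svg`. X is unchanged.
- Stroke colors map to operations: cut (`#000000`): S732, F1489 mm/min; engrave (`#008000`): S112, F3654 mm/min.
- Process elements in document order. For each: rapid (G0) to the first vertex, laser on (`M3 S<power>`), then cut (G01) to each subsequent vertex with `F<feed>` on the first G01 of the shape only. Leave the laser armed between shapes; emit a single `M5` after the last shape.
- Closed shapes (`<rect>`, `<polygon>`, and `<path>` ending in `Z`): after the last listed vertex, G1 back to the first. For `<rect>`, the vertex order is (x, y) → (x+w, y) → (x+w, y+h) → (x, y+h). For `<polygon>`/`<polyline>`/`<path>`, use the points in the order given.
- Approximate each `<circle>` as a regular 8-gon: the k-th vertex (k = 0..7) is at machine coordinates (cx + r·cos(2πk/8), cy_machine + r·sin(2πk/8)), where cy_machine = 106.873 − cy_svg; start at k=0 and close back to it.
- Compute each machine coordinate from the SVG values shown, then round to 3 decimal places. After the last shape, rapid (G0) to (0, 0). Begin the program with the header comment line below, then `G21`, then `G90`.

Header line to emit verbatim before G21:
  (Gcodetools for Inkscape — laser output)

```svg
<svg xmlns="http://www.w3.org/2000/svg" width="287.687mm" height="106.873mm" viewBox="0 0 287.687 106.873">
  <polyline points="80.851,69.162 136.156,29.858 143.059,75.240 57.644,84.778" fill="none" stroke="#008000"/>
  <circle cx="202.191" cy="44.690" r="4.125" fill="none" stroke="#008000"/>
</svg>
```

1 u = 1 mm; y_m = 106.873 − y.

[1] `<polyline>` open polyline, #008000→engrave S112 F3654: (80.851,37.711) → (136.156,77.015) → (143.059,31.633) → (57.644,22.095)

[2] `<circle>` circle, #008000→engrave S112 F3654: (206.316,62.183) → (205.108,65.100) → (202.191,66.308) → (199.274,65.100) → (198.066,62.183) → (199.274,59.266) → (202.191,58.058) → (205.108,59.266) → (206.316,62.183) (closed)

(Gcodetools for Inkscape — laser output)
G21
G90
G0 X80.851 Y37.711
M3 S112
G01 X136.156 Y77.015 F3654
G01 X143.059 Y31.633
G01 X57.644 Y22.095
G0 X206.316 Y62.183
M3 S112
G01 X205.108 Y65.100 F3654
G01 X202.191 Y66.308
G01 X199.274 Y65.100
G01 X198.066 Y62.183
G01 X199.274 Y59.266
G01 X202.191 Y58.058
G01 X205.108 Y59.266
G01 X206.316 Y62.183
M5
G0 X0.000 Y0.000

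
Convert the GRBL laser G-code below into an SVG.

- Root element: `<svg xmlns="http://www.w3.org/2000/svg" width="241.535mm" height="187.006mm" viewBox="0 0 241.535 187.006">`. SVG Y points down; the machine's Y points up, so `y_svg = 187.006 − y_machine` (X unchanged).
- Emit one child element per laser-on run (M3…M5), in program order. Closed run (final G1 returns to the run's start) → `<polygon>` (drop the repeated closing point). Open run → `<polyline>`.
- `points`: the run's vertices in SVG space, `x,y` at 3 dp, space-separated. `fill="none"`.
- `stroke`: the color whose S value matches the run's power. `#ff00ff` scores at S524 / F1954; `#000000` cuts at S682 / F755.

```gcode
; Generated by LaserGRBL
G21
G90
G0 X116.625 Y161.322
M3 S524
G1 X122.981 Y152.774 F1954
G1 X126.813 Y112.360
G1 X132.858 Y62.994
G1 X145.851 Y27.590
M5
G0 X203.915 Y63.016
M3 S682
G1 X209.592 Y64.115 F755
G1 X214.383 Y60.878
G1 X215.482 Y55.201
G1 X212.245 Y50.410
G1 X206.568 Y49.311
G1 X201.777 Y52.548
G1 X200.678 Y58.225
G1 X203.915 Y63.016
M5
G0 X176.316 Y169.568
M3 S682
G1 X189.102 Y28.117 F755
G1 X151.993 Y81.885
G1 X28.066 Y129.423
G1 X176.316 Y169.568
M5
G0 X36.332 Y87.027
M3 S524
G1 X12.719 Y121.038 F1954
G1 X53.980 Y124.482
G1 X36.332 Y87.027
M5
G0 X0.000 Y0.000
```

<svg xmlns="http://www.w3.org/2000/svg" width="241.535mm" height="187.006mm" viewBox="0 0 241.535 187.006">
  <polyline points="116.625,25.684 122.981,34.232 126.813,74.646 132.858,124.012 145.851,159.416" fill="none" stroke="#ff00ff"/>
  <polygon points="203.915,123.990 209.592,122.891 214.383,126.128 215.482,131.805 212.245,136.596 206.568,137.695 201.777,134.458 200.678,128.781" fill="none" stroke="#000000"/>
  <polygon points="176.316,17.438 189.102,158.889 151.993,105.121 28.066,57.583" fill="none" stroke="#000000"/>
  <polygon points="36.332,99.979 12.719,65.968 53.980,62.524" fill="none" stroke="#ff00ff"/>
</svg>

y_svg = 187.006 − y_m.

[1] S524→`#ff00ff` (score); open run; points: 116.625,25.684 122.981,34.232 126.813,74.646 132.858,124.012 145.851,159.416

[2] S682→`#000000` (cut); closed run; points: 203.915,123.990 209.592,122.891 214.383,126.128 215.482,131.805 212.245,136.596 206.568,137.695 201.777,134.458 200.678,128.781

[3] S682→`#000000` (cut); closed run; points: 176.316,17.438 189.102,158.889 151.993,105.121 28.066,57.583

[4] S524→`#ff00ff` (score); closed run; points: 36.332,99.979 12.719,65.968 53.980,62.524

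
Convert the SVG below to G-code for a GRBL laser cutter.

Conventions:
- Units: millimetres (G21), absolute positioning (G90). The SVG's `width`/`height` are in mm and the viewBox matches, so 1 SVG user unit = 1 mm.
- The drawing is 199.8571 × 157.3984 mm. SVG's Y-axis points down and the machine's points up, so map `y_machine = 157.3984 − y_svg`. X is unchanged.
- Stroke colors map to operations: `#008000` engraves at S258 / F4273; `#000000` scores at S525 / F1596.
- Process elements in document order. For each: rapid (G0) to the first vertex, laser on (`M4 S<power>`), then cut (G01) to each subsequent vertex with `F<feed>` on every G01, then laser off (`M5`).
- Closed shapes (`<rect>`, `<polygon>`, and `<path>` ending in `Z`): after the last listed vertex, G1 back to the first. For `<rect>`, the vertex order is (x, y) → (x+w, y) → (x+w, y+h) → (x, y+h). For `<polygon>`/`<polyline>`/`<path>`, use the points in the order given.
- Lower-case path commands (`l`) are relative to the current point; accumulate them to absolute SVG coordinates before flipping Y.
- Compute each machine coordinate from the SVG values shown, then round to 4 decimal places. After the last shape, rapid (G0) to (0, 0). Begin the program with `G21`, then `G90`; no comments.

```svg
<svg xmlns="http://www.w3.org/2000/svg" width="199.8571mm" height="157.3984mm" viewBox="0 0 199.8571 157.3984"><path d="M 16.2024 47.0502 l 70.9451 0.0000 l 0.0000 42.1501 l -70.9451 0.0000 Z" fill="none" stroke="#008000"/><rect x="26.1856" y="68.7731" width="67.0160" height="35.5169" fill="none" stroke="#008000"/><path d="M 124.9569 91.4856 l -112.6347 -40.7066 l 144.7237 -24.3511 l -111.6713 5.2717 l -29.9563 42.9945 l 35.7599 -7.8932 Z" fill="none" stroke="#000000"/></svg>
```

G21
G90
G0 X16.2024 Y110.3482
M4 S258
G01 X87.1475 Y110.3482 F4273
G01 X87.1475 Y68.1981 F4273
G01 X16.2024 Y68.1981 F4273
G01 X16.2024 Y110.3482 F4273
M5
G0 X26.1856 Y88.6253
M4 S258
G01 X93.2016 Y88.6253 F4273
G01 X93.2016 Y53.1084 F4273
G01 X26.1856 Y53.1084 F4273
G01 X26.1856 Y88.6253 F4273
M5
G0 X124.9569 Y65.9128
M4 S525
G01 X12.3222 Y106.6194 F1596
G01 X157.0459 Y130.9705 F1596
G01 X45.3746 Y125.6988 F1596
G01 X15.4183 Y82.7043 F1596
G01 X51.1782 Y90.5975 F1596
G01 X124.9569 Y65.9128 F1596
M5
G0 X0.0000 Y0.0000

Since the viewBox matches the mm dimensions, user units are millimetres directly. The only transform is the Y-flip y_m = 157.3984 − y_svg.

Shape 1 is a rectangle drawn with `<path>`. Its stroke #008000 means engrave at S258, F4273. After flipping Y the toolpath is (16.2024,110.3482) → (87.1475,110.3482) → (87.1475,68.1981) → (16.2024,68.1981) → (16.2024,110.3482), returning to the start.

Shape 2 is a rectangle drawn with `<rect>`. Its stroke #008000 means engrave at S258, F4273. After flipping Y the toolpath is (26.1856,88.6253) → (93.2016,88.6253) → (93.2016,53.1084) → (26.1856,53.1084) → (26.1856,88.6253), returning to the start.

Shape 3 is a closed polygon drawn with `<path>`. Its stroke #000000 means score at S525, F1596. After flipping Y the toolpath is (124.9569,65.9128) → (12.3222,106.6194) → (157.0459,130.9705) → (45.3746,125.6988) → (15.4183,82.7043) → (51.1782,90.5975) → (124.9569,65.9128), returning to the start.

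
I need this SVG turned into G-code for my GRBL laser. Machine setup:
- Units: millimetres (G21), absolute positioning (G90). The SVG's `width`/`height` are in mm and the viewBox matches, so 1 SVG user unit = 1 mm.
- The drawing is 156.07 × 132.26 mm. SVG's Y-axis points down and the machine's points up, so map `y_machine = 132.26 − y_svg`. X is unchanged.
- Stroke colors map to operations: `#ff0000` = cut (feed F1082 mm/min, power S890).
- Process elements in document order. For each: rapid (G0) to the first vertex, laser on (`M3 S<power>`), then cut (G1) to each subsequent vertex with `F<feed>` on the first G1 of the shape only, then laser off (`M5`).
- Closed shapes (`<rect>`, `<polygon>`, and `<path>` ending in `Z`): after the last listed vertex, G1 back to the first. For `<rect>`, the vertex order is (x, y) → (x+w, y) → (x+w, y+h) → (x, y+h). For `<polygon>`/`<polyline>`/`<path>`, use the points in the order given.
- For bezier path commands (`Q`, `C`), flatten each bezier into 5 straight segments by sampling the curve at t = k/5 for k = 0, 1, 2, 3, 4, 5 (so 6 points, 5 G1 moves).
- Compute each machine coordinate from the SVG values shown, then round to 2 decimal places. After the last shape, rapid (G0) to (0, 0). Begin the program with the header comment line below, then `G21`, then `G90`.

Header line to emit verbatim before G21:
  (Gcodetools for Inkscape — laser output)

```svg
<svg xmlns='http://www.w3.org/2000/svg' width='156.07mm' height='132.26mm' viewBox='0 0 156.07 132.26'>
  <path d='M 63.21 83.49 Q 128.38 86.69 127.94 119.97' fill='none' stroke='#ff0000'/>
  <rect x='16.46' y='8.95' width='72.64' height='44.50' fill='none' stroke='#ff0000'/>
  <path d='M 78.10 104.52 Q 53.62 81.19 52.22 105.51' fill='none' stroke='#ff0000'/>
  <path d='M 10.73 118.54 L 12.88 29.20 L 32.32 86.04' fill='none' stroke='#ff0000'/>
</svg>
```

viewBox `0 0 156.07 132.26` with mm width/height → 1 unit = 1 mm. Flip: y_m = 132.26 − y_svg.

**Shape 1** — `<path>` quadratic bezier, stroke `#ff0000` → cut (S890, F1082). Control points (SVG): P0=(63.21,83.49), P1=(128.38,86.69), P2=(127.94,119.97); sampled at t=k/5. Machine vertices: (63.21,48.77) → (86.65,46.29) → (104.85,41.40) → (117.79,34.10) → (125.49,24.40) → (127.94,12.29). Open path.

**Shape 2** — `<rect>` rectangle, stroke `#ff0000` → cut (S890, F1082). Machine vertices: (16.46,123.31) → (89.10,123.31) → (89.10,78.81) → (16.46,78.81) → (16.46,123.31). Closed: final G1 returns to the first vertex.

**Shape 3** — `<path>` quadratic bezier, stroke `#ff0000` → cut (S890, F1082). Control points (SVG): P0=(78.10,104.52), P1=(53.62,81.19), P2=(52.22,105.51); sampled at t=k/5. Machine vertices: (78.10,27.74) → (69.23,35.17) → (62.21,38.78) → (57.03,38.58) → (53.70,34.57) → (52.22,26.75). Open path.

**Shape 4** — `<path>` open polyline, stroke `#ff0000` → cut (S890, F1082). Machine vertices: (10.73,13.72) → (12.88,103.06) → (32.32,46.22). Open path.

(Gcodetools for Inkscape — laser output)
G21
G90
G0 X63.21 Y48.77
M3 S890
G1 X86.65 Y46.29 F1082
G1 X104.85 Y41.40
G1 X117.79 Y34.10
G1 X125.49 Y24.40
G1 X127.94 Y12.29
M5
G0 X16.46 Y123.31
M3 S890
G1 X89.10 Y123.31 F1082
G1 X89.10 Y78.81
G1 X16.46 Y78.81
G1 X16.46 Y123.31
M5
G0 X78.10 Y27.74
M3 S890
G1 X69.23 Y35.17 F1082
G1 X62.21 Y38.78
G1 X57.03 Y38.58
G1 X53.70 Y34.57
G1 X52.22 Y26.75
M5
G0 X10.73 Y13.72
M3 S890
G1 X12.88 Y103.06 F1082
G1 X32.32 Y46.22
M5
G0 X0.00 Y0.00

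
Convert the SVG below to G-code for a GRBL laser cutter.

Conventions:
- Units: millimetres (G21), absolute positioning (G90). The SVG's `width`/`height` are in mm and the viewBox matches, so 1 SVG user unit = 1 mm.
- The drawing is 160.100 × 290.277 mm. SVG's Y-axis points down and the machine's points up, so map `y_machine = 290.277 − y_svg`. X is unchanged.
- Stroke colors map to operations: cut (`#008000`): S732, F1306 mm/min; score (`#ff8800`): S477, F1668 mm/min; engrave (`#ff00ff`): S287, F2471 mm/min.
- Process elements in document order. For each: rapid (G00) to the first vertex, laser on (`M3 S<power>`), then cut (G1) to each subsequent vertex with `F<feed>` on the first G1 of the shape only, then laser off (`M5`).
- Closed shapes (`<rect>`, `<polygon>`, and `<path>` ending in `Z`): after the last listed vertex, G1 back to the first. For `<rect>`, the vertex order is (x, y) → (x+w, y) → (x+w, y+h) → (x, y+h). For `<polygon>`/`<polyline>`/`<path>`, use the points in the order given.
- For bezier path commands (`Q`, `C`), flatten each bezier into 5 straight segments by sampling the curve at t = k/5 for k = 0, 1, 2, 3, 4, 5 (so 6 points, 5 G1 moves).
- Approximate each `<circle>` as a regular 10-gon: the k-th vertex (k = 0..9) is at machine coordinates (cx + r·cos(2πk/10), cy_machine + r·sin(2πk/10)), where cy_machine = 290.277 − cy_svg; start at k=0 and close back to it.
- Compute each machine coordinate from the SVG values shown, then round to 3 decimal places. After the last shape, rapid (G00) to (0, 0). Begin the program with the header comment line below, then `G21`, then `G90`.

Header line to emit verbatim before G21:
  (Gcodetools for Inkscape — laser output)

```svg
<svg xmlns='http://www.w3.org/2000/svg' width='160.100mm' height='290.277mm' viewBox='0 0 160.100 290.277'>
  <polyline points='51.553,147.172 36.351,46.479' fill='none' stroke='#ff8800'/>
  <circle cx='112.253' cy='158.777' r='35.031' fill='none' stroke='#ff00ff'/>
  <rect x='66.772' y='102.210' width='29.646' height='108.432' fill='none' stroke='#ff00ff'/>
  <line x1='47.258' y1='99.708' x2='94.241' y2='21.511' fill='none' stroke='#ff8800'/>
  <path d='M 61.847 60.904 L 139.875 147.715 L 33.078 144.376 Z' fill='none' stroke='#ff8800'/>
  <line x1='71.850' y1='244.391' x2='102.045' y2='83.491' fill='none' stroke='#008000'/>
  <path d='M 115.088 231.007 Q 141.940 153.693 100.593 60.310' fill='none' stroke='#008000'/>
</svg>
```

(Gcodetools for Inkscape — laser output)
G21
G90
G00 X51.553 Y143.105
M3 S477
G1 X36.351 Y243.798 F1668
M5
G00 X147.284 Y131.500
M3 S287
G1 X140.594 Y152.091 F2471
G1 X123.078 Y164.816
G1 X101.428 Y164.816
G1 X83.912 Y152.091
G1 X77.222 Y131.500
G1 X83.912 Y110.909
G1 X101.428 Y98.184
G1 X123.078 Y98.184
G1 X140.594 Y110.909
G1 X147.284 Y131.500
M5
G00 X66.772 Y188.067
M3 S287
G1 X96.418 Y188.067 F2471
G1 X96.418 Y79.635
G1 X66.772 Y79.635
G1 X66.772 Y188.067
M5
G00 X47.258 Y190.569
M3 S477
G1 X94.241 Y268.766 F1668
M5
G00 X61.847 Y229.373
M3 S477
G1 X139.875 Y142.562 F1668
G1 X33.078 Y145.901
G1 X61.847 Y229.373
M5
G00 X71.850 Y45.886
M3 S732
G1 X102.045 Y206.786 F1306
M5
G00 X115.088 Y59.270
M3 S732
G1 X123.101 Y90.838 F1306
G1 X125.658 Y123.692
G1 X122.759 Y157.832
G1 X114.404 Y193.257
G1 X100.593 Y229.967
M5
G00 X0.000 Y0.000

viewBox `0 0 160.100 290.277` with mm width/height → 1 unit = 1 mm. Flip: y_m = 290.277 − y_svg.

**Shape 1** — `<polyline>` line segment, stroke `#ff8800` → score (S477, F1668). Machine vertices: (51.553,143.105) → (36.351,243.798). Open path.

**Shape 2** — `<circle>` circle, stroke `#ff00ff` → engrave (S287, F2471). Machine vertices: (147.284,131.500) → (140.594,152.091) → (123.078,164.816) → (101.428,164.816) → (83.912,152.091) → (77.222,131.500) → (83.912,110.909) → (101.428,98.184) → (123.078,98.184) → (140.594,110.909) → (147.284,131.500). Closed: final G1 returns to the first vertex.

**Shape 3** — `<rect>` rectangle, stroke `#ff00ff` → engrave (S287, F2471). Machine vertices: (66.772,188.067) → (96.418,188.067) → (96.418,79.635) → (66.772,79.635) → (66.772,188.067). Closed: final G1 returns to the first vertex.

**Shape 4** — `<line>` line segment, stroke `#ff8800` → score (S477, F1668). Machine vertices: (47.258,190.569) → (94.241,268.766). Open path.

**Shape 5** — `<path>` closed polygon, stroke `#ff8800` → score (S477, F1668). Machine vertices: (61.847,229.373) → (139.875,142.562) → (33.078,145.901) → (61.847,229.373). Closed: final G1 returns to the first vertex.

**Shape 6** — `<line>` line segment, stroke `#008000` → cut (S732, F1306). Machine vertices: (71.850,45.886) → (102.045,206.786). Open path.

**Shape 7** — `<path>` quadratic bezier, stroke `#008000` → cut (S732, F1306). Control points (SVG): P0=(115.088,231.007), P1=(141.940,153.693), P2=(100.593,60.310); sampled at t=k/5. Machine vertices: (115.088,59.270) → (123.101,90.838) → (125.658,123.692) → (122.759,157.832) → (114.404,193.257) → (100.593,229.967). Open path.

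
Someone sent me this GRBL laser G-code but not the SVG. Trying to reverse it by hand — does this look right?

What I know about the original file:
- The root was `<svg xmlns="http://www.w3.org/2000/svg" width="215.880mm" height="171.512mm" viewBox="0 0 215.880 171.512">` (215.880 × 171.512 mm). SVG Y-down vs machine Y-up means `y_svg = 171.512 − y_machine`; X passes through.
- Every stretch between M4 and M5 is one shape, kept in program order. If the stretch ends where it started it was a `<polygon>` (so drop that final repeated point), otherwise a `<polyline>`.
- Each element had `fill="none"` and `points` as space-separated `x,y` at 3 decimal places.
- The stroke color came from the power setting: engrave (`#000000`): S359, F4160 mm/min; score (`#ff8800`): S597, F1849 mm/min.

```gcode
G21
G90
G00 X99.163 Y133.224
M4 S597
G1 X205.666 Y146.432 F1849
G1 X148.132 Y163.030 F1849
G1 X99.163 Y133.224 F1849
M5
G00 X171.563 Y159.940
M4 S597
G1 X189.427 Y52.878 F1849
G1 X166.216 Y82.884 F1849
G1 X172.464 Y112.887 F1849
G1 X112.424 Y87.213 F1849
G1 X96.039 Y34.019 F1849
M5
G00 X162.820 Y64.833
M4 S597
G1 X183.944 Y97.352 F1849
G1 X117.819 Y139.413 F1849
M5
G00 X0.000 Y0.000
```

y_svg = 171.512 − y_m. Every run uses S597, so all elements get stroke `#ff8800` (score).

[1] closed run; points: 99.163,38.288 205.666,25.080 148.132,8.482

[2] open run; points: 171.563,11.572 189.427,118.634 166.216,88.628 172.464,58.625 112.424,84.299 96.039,137.493

[3] open run; points: 162.820,106.679 183.944,74.160 117.819,32.099

<svg xmlns="http://www.w3.org/2000/svg" width="215.880mm" height="171.512mm" viewBox="0 0 215.880 171.512">
  <polygon points="99.163,38.288 205.666,25.080 148.132,8.482" fill="none" stroke="#ff8800"/>
  <polyline points="171.563,11.572 189.427,118.634 166.216,88.628 172.464,58.625 112.424,84.299 96.039,137.493" fill="none" stroke="#ff8800"/>
  <polyline points="162.820,106.679 183.944,74.160 117.819,32.099" fill="none" stroke="#ff8800"/>
</svg>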